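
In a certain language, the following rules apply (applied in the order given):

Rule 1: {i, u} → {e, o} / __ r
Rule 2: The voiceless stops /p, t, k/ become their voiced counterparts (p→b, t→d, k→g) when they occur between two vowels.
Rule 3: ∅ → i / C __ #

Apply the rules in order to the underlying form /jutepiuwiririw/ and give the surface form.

judebiuwereriwi

Rule 1 (pre-rhotic lowering): /i/ is a high vowel immediately before /r/, so it lowers to [e]. /i/ is a high vowel immediately before /r/, so it lowers to [e]. /jutepiuwiririw/ → jutepiuwereriw.
Rule 2 (intervocalic voicing): /t/ is a voiceless stop between vowels /u/ and /e/, so it voices to [d]. /p/ is a voiceless stop between vowels /e/ and /i/, so it voices to [b]. /jutepiuwereriw/ → judebiuwereriw.
Rule 3 (final i-epenthesis): the form ends in the consonant /w/, so [i] is inserted word-finally. /judebiuwereriw/ → judebiuwereriwi.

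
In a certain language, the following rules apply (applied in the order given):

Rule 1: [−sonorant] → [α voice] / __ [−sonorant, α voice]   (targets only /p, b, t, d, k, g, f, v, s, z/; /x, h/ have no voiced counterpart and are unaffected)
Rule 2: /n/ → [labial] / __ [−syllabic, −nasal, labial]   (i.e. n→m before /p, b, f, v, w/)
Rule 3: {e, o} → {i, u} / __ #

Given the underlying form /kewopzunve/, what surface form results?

kewobzumvi

Rule 1 (regressive voicing assimilation): /p/ precedes the voiced obstruent /z/, so it voices to [b] by assimilation. /kewopzunve/ → kewobzunve.
Rule 2 (nasal place assimilation): /n/ precedes the labial consonant /v/, so it assimilates in place to [m]. /kewobzunve/ → kewobzumve.
Rule 3 (final vowel raising): /e/ is a mid vowel in word-final position, so it raises to [i]. /kewobzumve/ → kewobzumvi.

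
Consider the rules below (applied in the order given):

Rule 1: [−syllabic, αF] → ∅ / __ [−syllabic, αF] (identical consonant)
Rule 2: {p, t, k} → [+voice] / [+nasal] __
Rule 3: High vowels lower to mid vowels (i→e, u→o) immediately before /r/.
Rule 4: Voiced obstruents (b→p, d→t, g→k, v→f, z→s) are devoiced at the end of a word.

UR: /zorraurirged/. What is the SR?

Rule 1 (degemination): /rr/ is a geminate; the first /r/ deletes. /zorraurirged/ → zoraurirged.
Rule 2 (post-nasal voicing): no segment meets the environment; /zoraurirged/ is unchanged.
Rule 3 (pre-rhotic lowering): /u/ is a high vowel immediately before /r/, so it lowers to [o]. /i/ is a high vowel immediately before /r/, so it lowers to [e]. /zoraurirged/ → zoraorerged.
Rule 4 (final devoicing): /d/ is a voiced obstruent in word-final position, so it devoices to [t]. /zoraorerged/ → zoraorerget.

zoraorerget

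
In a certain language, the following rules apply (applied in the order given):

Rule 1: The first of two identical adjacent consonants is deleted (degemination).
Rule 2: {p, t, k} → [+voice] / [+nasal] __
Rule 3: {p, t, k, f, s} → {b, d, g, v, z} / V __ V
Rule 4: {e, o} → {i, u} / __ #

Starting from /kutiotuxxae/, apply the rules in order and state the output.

kudioduxai

Rule 1 (degemination): /xx/ is a geminate; the first /x/ deletes. /kutiotuxxae/ → kutiotuxae.
Rule 2 (post-nasal voicing): no segment meets the environment; /kutiotuxae/ is unchanged.
Rule 3 (intervocalic voicing): /t/ is a voiceless obstruent between vowels /u/ and /i/, so it voices to [d]. /t/ is a voiceless obstruent between vowels /o/ and /u/, so it voices to [d]. /kutiotuxae/ → kudioduxae.
Rule 4 (final vowel raising): /e/ is a mid vowel in word-final position, so it raises to [i]. /kudioduxae/ → kudioduxai.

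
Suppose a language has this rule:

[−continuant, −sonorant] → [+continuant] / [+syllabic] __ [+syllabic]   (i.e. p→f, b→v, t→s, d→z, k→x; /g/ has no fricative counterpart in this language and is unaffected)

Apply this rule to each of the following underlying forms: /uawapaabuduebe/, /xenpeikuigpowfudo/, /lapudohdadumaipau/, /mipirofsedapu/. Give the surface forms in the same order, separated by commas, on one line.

/uawapaabuduebe/: /p/ is a stop between vowels /a/ and /a/, so it spirantizes to the fricative [f]. /b/ is a stop between vowels /a/ and /u/, so it spirantizes to the fricative [v]. /d/ is a stop between vowels /u/ and /u/, so it spirantizes to the fricative [z]. /b/ is a stop between vowels /e/ and /e/, so it spirantizes to the fricative [v]. → [uawafaavuzueve].
/xenpeikuigpowfudo/: /k/ is a stop between vowels /i/ and /u/, so it spirantizes to the fricative [x]. /d/ is a stop between vowels /u/ and /o/, so it spirantizes to the fricative [z]. → [xenpeixuigpowfuzo].
/lapudohdadumaipau/: /p/ is a stop between vowels /a/ and /u/, so it spirantizes to the fricative [f]. /d/ is a stop between vowels /u/ and /o/, so it spirantizes to the fricative [z]. /d/ is a stop between vowels /a/ and /u/, so it spirantizes to the fricative [z]. /p/ is a stop between vowels /i/ and /a/, so it spirantizes to the fricative [f]. → [lafuzohdazumaifau].
/mipirofsedapu/: /p/ is a stop between vowels /i/ and /i/, so it spirantizes to the fricative [f]. /d/ is a stop between vowels /e/ and /a/, so it spirantizes to the fricative [z]. /p/ is a stop between vowels /a/ and /u/, so it spirantizes to the fricative [f]. → [mifirofsezafu].

uawafaavuzueve, xenpeixuigpowfuzo, lafuzohdazumaifau, mifirofsezafu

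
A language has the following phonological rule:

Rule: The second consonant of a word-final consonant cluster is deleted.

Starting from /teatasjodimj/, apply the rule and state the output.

/j/ is the second consonant of a word-final cluster /mj/, so it deletes.
The other instances of /t/, /s/, /j/, /d/, /m/ do not occur in the required environment and remain unchanged.
Surface form: [teatasjodim].

teatasjodim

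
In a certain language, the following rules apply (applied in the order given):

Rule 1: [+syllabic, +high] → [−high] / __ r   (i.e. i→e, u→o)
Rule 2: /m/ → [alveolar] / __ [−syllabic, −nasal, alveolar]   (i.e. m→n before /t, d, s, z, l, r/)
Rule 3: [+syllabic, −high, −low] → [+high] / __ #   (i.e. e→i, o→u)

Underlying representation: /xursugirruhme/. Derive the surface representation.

Rule 1 (pre-rhotic lowering): /u/ is a high vowel immediately before /r/, so it lowers to [o]. /i/ is a high vowel immediately before /r/, so it lowers to [e]. /xursugirruhme/ → xorsugerruhme.
Rule 2 (nasal place assimilation): no segment meets the environment; /xorsugerruhme/ is unchanged.
Rule 3 (final vowel raising): /e/ is a mid vowel in word-final position, so it raises to [i]. /xorsugerruhme/ → xorsugerruhmi.

xorsugerruhmi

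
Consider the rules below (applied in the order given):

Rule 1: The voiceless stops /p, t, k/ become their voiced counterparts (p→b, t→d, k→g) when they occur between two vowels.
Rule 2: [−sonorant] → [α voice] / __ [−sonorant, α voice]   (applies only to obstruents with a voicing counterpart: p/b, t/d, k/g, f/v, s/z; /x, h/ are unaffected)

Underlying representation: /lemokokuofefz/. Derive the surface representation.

Rule 1 (intervocalic voicing): /k/ is a voiceless stop between vowels /o/ and /o/, so it voices to [g]. /k/ is a voiceless stop between vowels /o/ and /u/, so it voices to [g]. /lemokokuofefz/ → lemogoguofefz.
Rule 2 (regressive voicing assimilation): /f/ precedes the voiced obstruent /z/, so it voices to [v] by assimilation. /lemogoguofefz/ → lemogoguofevz.

lemogoguofevz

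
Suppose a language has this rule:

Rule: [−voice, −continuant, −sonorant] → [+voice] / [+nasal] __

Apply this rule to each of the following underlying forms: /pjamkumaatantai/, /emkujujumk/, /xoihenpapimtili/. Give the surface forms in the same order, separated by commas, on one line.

/pjamkumaatantai/: /k/ is a voiceless stop immediately after the nasal /m/, so it voices to [g]. /t/ is a voiceless stop immediately after the nasal /n/, so it voices to [d]. → [pjamgumaatandai].
/emkujujumk/: /k/ is a voiceless stop immediately after the nasal /m/, so it voices to [g]. /k/ is a voiceless stop immediately after the nasal /m/, so it voices to [g]. → [emgujujumg].
/xoihenpapimtili/: /p/ is a voiceless stop immediately after the nasal /n/, so it voices to [b]. /t/ is a voiceless stop immediately after the nasal /m/, so it voices to [d]. → [xoihenbapimdili].

pjamgumaatandai, emgujujumg, xoihenbapimdili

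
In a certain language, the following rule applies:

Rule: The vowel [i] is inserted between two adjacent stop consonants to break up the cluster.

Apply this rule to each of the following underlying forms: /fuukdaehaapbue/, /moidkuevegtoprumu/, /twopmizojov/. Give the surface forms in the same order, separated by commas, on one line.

/fuukdaehaapbue/: /k/ and /d/ form a stop–stop cluster, so [i] is inserted between them. /p/ and /b/ form a stop–stop cluster, so [i] is inserted between them. → [fuukidaehaapibue].
/moidkuevegtoprumu/: /d/ and /k/ form a stop–stop cluster, so [i] is inserted between them. /g/ and /t/ form a stop–stop cluster, so [i] is inserted between them. → [moidikuevegitoprumu].
/twopmizojov/: the rule's environment is not met; surfaces unchanged as [twopmizojov].

fuukidaehaapibue, moidikuevegitoprumu, twopmizojov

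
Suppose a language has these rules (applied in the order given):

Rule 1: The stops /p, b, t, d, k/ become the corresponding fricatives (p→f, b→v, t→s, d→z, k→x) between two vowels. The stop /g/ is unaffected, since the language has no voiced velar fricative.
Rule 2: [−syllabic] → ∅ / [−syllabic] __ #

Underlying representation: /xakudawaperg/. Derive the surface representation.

xaxuzawafer

Rule 1 (intervocalic spirantization): /k/ is a stop between vowels /a/ and /u/, so it spirantizes to the fricative [x]. /d/ is a stop between vowels /u/ and /a/, so it spirantizes to the fricative [z]. /p/ is a stop between vowels /a/ and /e/, so it spirantizes to the fricative [f]. /xakudawaperg/ → xaxuzawaferg.
Rule 2 (final cluster simplification): /g/ is the second consonant of a word-final cluster /rg/, so it deletes. /xaxuzawaferg/ → xaxuzawafer.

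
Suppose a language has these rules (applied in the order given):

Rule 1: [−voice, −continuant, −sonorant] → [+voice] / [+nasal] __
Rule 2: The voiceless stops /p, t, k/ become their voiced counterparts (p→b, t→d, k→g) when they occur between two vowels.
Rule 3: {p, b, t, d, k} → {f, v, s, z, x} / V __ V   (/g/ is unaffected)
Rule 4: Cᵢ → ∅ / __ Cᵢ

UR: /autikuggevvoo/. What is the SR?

Rule 1 (post-nasal voicing): no segment meets the environment; /autikuggevvoo/ is unchanged.
Rule 2 (intervocalic voicing): /t/ is a voiceless stop between vowels /u/ and /i/, so it voices to [d]. /k/ is a voiceless stop between vowels /i/ and /u/, so it voices to [g]. /autikuggevvoo/ → audiguggevvoo.
Rule 3 (intervocalic spirantization): /d/ is a stop between vowels /u/ and /i/, so it spirantizes to the fricative [z]. /audiguggevvoo/ → auziguggevvoo.
Rule 4 (degemination): /gg/ is a geminate; the first /g/ deletes. /vv/ is a geminate; the first /v/ deletes. /auziguggevvoo/ → auzigugevoo.

auzigugevoo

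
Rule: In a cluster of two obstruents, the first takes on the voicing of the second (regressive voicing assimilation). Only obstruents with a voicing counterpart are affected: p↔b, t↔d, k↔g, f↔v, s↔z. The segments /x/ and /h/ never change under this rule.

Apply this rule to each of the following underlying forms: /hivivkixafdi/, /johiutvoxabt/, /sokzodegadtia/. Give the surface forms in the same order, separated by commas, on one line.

/hivivkixafdi/: /v/ precedes the voiceless obstruent /k/, so it devoices to [f] by assimilation. /f/ precedes the voiced obstruent /d/, so it voices to [v] by assimilation. → [hivifkixavdi].
/johiutvoxabt/: /t/ precedes the voiced obstruent /v/, so it voices to [d] by assimilation. /b/ precedes the voiceless obstruent /t/, so it devoices to [p] by assimilation. → [johiudvoxapt].
/sokzodegadtia/: /k/ precedes the voiced obstruent /z/, so it voices to [g] by assimilation. /d/ precedes the voiceless obstruent /t/, so it devoices to [t] by assimilation. → [sogzodegattia].

hivifkixavdi, johiudvoxapt, sogzodegattia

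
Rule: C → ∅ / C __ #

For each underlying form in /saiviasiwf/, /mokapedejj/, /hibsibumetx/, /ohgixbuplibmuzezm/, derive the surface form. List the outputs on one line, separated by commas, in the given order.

saiviasiw, mokapedej, hibsibumet, ohgixbuplibmuzez

/saiviasiwf/: /f/ is the second consonant of a word-final cluster /wf/, so it deletes. → [saiviasiw].
/mokapedejj/: /j/ is the second consonant of a word-final cluster /jj/, so it deletes. → [mokapedej].
/hibsibumetx/: /x/ is the second consonant of a word-final cluster /tx/, so it deletes. → [hibsibumet].
/ohgixbuplibmuzezm/: /m/ is the second consonant of a word-final cluster /zm/, so it deletes. → [ohgixbuplibmuzez].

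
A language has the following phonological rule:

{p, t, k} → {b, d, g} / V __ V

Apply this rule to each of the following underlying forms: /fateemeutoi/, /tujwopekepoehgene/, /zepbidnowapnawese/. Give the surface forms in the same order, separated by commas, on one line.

/fateemeutoi/: /t/ is a voiceless stop between vowels /a/ and /e/, so it voices to [d]. /t/ is a voiceless stop between vowels /u/ and /o/, so it voices to [d]. → [fadeemeudoi].
/tujwopekepoehgene/: /p/ is a voiceless stop between vowels /o/ and /e/, so it voices to [b]. /k/ is a voiceless stop between vowels /e/ and /e/, so it voices to [g]. /p/ is a voiceless stop between vowels /e/ and /o/, so it voices to [b]. → [tujwobegeboehgene].
/zepbidnowapnawese/: the rule's environment is not met; surfaces unchanged as [zepbidnowapnawese].

fadeemeudoi, tujwobegeboehgene, zepbidnowapnawese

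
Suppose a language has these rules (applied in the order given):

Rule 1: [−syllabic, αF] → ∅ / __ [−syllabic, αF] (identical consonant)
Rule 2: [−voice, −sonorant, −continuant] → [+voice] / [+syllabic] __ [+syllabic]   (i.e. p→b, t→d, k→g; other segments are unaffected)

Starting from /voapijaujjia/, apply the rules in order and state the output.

voabijaujia

Rule 1 (degemination): /jj/ is a geminate; the first /j/ deletes. /voapijaujjia/ → voapijaujia.
Rule 2 (intervocalic voicing): /p/ is a voiceless stop between vowels /a/ and /i/, so it voices to [b]. /voapijaujia/ → voabijaujia.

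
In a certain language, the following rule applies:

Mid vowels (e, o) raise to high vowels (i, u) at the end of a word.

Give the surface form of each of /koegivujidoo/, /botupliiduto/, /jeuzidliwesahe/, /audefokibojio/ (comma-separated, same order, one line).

koegivujidou, botupliidutu, jeuzidliwesahi, audefokibojiu

/koegivujidoo/: /o/ is a mid vowel in word-final position, so it raises to [u]. → [koegivujidou].
/botupliiduto/: /o/ is a mid vowel in word-final position, so it raises to [u]. → [botupliidutu].
/jeuzidliwesahe/: /e/ is a mid vowel in word-final position, so it raises to [i]. → [jeuzidliwesahi].
/audefokibojio/: /o/ is a mid vowel in word-final position, so it raises to [u]. → [audefokibojiu].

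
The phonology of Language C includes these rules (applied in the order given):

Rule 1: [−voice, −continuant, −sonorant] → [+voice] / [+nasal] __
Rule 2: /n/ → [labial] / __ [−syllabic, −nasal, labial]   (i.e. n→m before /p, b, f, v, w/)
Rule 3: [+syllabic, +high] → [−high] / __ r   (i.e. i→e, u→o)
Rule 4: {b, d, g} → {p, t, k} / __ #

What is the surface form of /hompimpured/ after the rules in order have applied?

hombimboret

Rule 1 (post-nasal voicing): /p/ is a voiceless stop immediately after the nasal /m/, so it voices to [b]. /p/ is a voiceless stop immediately after the nasal /m/, so it voices to [b]. /hompimpured/ → hombimbured.
Rule 2 (nasal place assimilation): no segment meets the environment; /hombimbured/ is unchanged.
Rule 3 (pre-rhotic lowering): /u/ is a high vowel immediately before /r/, so it lowers to [o]. /hombimbured/ → hombimbored.
Rule 4 (final devoicing): /d/ is a voiced stop in word-final position, so it devoices to [t]. /hombimbored/ → hombimboret.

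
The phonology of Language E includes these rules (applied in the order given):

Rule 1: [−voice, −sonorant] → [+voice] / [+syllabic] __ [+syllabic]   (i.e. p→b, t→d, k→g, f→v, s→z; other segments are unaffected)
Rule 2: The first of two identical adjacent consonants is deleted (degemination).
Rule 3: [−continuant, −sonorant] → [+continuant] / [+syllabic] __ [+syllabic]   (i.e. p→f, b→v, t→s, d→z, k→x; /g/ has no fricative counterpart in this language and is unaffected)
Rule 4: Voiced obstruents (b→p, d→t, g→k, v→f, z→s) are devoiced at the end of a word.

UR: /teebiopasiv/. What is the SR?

teeviovazif

Rule 1 (intervocalic voicing): /p/ is a voiceless obstruent between vowels /o/ and /a/, so it voices to [b]. /s/ is a voiceless obstruent between vowels /a/ and /i/, so it voices to [z]. /teebiopasiv/ → teebiobaziv.
Rule 2 (degemination): no segment meets the environment; /teebiobaziv/ is unchanged.
Rule 3 (intervocalic spirantization): /b/ is a stop between vowels /e/ and /i/, so it spirantizes to the fricative [v]. /b/ is a stop between vowels /o/ and /a/, so it spirantizes to the fricative [v]. /teebiobaziv/ → teeviovaziv.
Rule 4 (final devoicing): /v/ is a voiced obstruent in word-final position, so it devoices to [f]. /teeviovaziv/ → teeviovazif.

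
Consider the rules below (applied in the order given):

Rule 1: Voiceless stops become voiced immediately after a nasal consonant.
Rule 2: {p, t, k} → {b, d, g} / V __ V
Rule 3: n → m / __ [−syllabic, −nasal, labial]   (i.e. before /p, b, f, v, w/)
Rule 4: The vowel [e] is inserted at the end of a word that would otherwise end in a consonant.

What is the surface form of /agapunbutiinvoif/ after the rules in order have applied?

agabumbudiimvoife

Rule 1 (post-nasal voicing): no segment meets the environment; /agapunbutiinvoif/ is unchanged.
Rule 2 (intervocalic voicing): /p/ is a voiceless stop between vowels /a/ and /u/, so it voices to [b]. /t/ is a voiceless stop between vowels /u/ and /i/, so it voices to [d]. /agapunbutiinvoif/ → agabunbudiinvoif.
Rule 3 (nasal place assimilation): /n/ precedes the labial consonant /b/, so it assimilates in place to [m]. /n/ precedes the labial consonant /v/, so it assimilates in place to [m]. /agabunbudiinvoif/ → agabumbudiimvoif.
Rule 4 (final e-epenthesis): the form ends in the consonant /f/, so [e] is inserted word-finally. /agabumbudiimvoif/ → agabumbudiimvoife.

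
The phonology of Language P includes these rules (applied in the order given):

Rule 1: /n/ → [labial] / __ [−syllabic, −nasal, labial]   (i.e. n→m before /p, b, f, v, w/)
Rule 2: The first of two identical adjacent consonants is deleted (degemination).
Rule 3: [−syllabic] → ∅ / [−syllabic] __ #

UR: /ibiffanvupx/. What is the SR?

Rule 1 (nasal place assimilation): /n/ precedes the labial consonant /v/, so it assimilates in place to [m]. /ibiffanvupx/ → ibiffamvupx.
Rule 2 (degemination): /ff/ is a geminate; the first /f/ deletes. /ibiffamvupx/ → ibifamvupx.
Rule 3 (final cluster simplification): /x/ is the second consonant of a word-final cluster /px/, so it deletes. /ibifamvupx/ → ibifamvup.

ibifamvup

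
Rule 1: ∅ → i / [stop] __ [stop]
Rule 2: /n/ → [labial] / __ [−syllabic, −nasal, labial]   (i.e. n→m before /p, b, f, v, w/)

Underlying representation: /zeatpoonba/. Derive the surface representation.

zeatipoomba

Rule 1 (stop-cluster i-epenthesis): /t/ and /p/ form a stop–stop cluster, so [i] is inserted between them. /zeatpoonba/ → zeatipoonba.
Rule 2 (nasal place assimilation): /n/ precedes the labial consonant /b/, so it assimilates in place to [m]. /zeatipoonba/ → zeatipoomba.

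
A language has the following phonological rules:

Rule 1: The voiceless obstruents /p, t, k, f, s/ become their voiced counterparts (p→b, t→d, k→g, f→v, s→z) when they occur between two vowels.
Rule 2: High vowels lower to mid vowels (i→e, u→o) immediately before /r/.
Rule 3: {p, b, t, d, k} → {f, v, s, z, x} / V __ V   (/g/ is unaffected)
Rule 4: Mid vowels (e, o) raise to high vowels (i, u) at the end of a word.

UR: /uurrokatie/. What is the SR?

Rule 1 (intervocalic voicing): /k/ is a voiceless obstruent between vowels /o/ and /a/, so it voices to [g]. /t/ is a voiceless obstruent between vowels /a/ and /i/, so it voices to [d]. /uurrokatie/ → uurrogadie.
Rule 2 (pre-rhotic lowering): /u/ is a high vowel immediately before /r/, so it lowers to [o]. /uurrogadie/ → uorrogadie.
Rule 3 (intervocalic spirantization): /d/ is a stop between vowels /a/ and /i/, so it spirantizes to the fricative [z]. /uorrogadie/ → uorrogazie.
Rule 4 (final vowel raising): /e/ is a mid vowel in word-final position, so it raises to [i]. /uorrogazie/ → uorrogazii.

uorrogazii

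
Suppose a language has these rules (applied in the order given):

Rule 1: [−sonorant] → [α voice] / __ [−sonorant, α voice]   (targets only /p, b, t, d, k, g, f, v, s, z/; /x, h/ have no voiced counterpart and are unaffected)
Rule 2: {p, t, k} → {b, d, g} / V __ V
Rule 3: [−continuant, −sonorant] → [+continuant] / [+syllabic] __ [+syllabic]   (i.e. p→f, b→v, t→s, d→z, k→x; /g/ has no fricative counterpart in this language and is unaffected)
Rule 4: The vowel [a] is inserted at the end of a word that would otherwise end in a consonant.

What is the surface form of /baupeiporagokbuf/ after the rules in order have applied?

bauveivoragogbufa

Rule 1 (regressive voicing assimilation): /k/ precedes the voiced obstruent /b/, so it voices to [g] by assimilation. /baupeiporagokbuf/ → baupeiporagogbuf.
Rule 2 (intervocalic voicing): /p/ is a voiceless stop between vowels /u/ and /e/, so it voices to [b]. /p/ is a voiceless stop between vowels /i/ and /o/, so it voices to [b]. /baupeiporagogbuf/ → baubeiboragogbuf.
Rule 3 (intervocalic spirantization): /b/ is a stop between vowels /u/ and /e/, so it spirantizes to the fricative [v]. /b/ is a stop between vowels /i/ and /o/, so it spirantizes to the fricative [v]. /baubeiboragogbuf/ → bauveivoragogbuf.
Rule 4 (final a-epenthesis): the form ends in the consonant /f/, so [a] is inserted word-finally. /bauveivoragogbuf/ → bauveivoragogbufa.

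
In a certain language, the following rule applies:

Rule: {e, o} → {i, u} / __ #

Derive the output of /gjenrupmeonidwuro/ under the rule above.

gjenrupmeonidwuru

Scanning /gjenrupmeonidwuro/: /e/ at position 3 is not in the conditioning environment; /e/ at position 9 is not in the conditioning environment; /o/ at position 10 is not in the conditioning environment; /o/ is a mid vowel in word-final position, so it raises to [u].
Result: [gjenrupmeonidwuru].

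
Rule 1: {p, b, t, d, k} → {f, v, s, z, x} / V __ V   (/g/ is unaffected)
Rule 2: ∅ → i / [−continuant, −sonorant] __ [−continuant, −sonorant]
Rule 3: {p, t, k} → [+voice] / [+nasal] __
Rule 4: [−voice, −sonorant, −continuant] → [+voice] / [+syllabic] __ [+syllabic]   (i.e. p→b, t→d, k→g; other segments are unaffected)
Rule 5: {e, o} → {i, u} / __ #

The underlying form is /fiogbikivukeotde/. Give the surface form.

fiogibixivuxeodidi

Rule 1 (intervocalic spirantization): /k/ is a stop between vowels /i/ and /i/, so it spirantizes to the fricative [x]. /k/ is a stop between vowels /u/ and /e/, so it spirantizes to the fricative [x]. /fiogbikivukeotde/ → fiogbixivuxeotde.
Rule 2 (stop-cluster i-epenthesis): /g/ and /b/ form a stop–stop cluster, so [i] is inserted between them. /t/ and /d/ form a stop–stop cluster, so [i] is inserted between them. /fiogbixivuxeotde/ → fiogibixivuxeotide.
Rule 3 (post-nasal voicing): no segment meets the environment; /fiogibixivuxeotide/ is unchanged.
Rule 4 (intervocalic voicing): /t/ is a voiceless stop between vowels /o/ and /i/, so it voices to [d]. /fiogibixivuxeotide/ → fiogibixivuxeodide.
Rule 5 (final vowel raising): /e/ is a mid vowel in word-final position, so it raises to [i]. /fiogibixivuxeodide/ → fiogibixivuxeodidi.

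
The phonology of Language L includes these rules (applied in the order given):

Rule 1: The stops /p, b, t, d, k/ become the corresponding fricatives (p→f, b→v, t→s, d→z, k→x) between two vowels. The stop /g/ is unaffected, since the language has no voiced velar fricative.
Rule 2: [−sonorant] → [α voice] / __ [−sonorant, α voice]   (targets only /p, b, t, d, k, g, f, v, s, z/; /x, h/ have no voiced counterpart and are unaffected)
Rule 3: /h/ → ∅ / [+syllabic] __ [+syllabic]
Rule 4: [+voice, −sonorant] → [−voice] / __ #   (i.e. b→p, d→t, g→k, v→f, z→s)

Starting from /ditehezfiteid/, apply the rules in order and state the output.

Rule 1 (intervocalic spirantization): /t/ is a stop between vowels /i/ and /e/, so it spirantizes to the fricative [s]. /t/ is a stop between vowels /i/ and /e/, so it spirantizes to the fricative [s]. /ditehezfiteid/ → disehezfiseid.
Rule 2 (regressive voicing assimilation): /z/ precedes the voiceless obstruent /f/, so it devoices to [s] by assimilation. /disehezfiseid/ → disehesfiseid.
Rule 3 (intervocalic h-deletion): /h/ occurs between vowels /e/ and /e/, so it deletes. /disehesfiseid/ → diseesfiseid.
Rule 4 (final devoicing): /d/ is a voiced obstruent in word-final position, so it devoices to [t]. /diseesfiseid/ → diseesfiseit.

diseesfiseit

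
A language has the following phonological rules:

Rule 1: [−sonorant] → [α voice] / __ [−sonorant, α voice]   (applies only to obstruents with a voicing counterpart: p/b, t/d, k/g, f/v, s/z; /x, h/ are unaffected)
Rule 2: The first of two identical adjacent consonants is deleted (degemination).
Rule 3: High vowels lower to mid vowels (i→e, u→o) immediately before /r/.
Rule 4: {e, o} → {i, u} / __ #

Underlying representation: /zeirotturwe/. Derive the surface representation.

zeerotorwi

Rule 1 (regressive voicing assimilation): no segment meets the environment; /zeirotturwe/ is unchanged.
Rule 2 (degemination): /tt/ is a geminate; the first /t/ deletes. /zeirotturwe/ → zeiroturwe.
Rule 3 (pre-rhotic lowering): /i/ is a high vowel immediately before /r/, so it lowers to [e]. /u/ is a high vowel immediately before /r/, so it lowers to [o]. /zeiroturwe/ → zeerotorwe.
Rule 4 (final vowel raising): /e/ is a mid vowel in word-final position, so it raises to [i]. /zeerotorwe/ → zeerotorwi.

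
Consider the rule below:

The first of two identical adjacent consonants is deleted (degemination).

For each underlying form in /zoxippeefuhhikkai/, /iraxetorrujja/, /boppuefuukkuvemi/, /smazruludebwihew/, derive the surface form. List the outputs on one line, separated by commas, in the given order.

zoxipeefuhikai, iraxetoruja, bopuefuukuvemi, smazruludebwihew

/zoxippeefuhhikkai/: /pp/ is a geminate; the first /p/ deletes. /hh/ is a geminate; the first /h/ deletes. /kk/ is a geminate; the first /k/ deletes. → [zoxipeefuhikai].
/iraxetorrujja/: /rr/ is a geminate; the first /r/ deletes. /jj/ is a geminate; the first /j/ deletes. → [iraxetoruja].
/boppuefuukkuvemi/: /pp/ is a geminate; the first /p/ deletes. /kk/ is a geminate; the first /k/ deletes. → [bopuefuukuvemi].
/smazruludebwihew/: the rule's environment is not met; surfaces unchanged as [smazruludebwihew].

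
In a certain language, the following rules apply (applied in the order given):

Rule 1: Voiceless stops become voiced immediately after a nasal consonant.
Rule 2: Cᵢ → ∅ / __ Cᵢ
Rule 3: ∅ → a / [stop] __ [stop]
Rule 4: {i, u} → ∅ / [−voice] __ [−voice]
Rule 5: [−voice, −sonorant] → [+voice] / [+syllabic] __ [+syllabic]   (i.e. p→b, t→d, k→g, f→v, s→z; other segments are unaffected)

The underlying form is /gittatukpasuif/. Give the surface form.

gidatkabazuif

Rule 1 (post-nasal voicing): no segment meets the environment; /gittatukpasuif/ is unchanged.
Rule 2 (degemination): /tt/ is a geminate; the first /t/ deletes. /gittatukpasuif/ → gitatukpasuif.
Rule 3 (stop-cluster a-epenthesis): /k/ and /p/ form a stop–stop cluster, so [a] is inserted between them. /gitatukpasuif/ → gitatukapasuif.
Rule 4 (high vowel syncope): /u/ is a high vowel flanked by voiceless consonants /t/ and /k/, so it deletes. /gitatukapasuif/ → gitatkapasuif.
Rule 5 (intervocalic voicing): /t/ is a voiceless obstruent between vowels /i/ and /a/, so it voices to [d]. /p/ is a voiceless obstruent between vowels /a/ and /a/, so it voices to [b]. /s/ is a voiceless obstruent between vowels /a/ and /u/, so it voices to [z]. /gitatkapasuif/ → gidatkabazuif.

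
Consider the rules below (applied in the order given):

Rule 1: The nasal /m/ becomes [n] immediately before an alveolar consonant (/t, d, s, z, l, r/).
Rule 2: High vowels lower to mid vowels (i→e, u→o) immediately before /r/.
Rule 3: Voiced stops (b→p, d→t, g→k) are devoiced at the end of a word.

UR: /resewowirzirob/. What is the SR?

resewowerzerop

Rule 1 (nasal place assimilation): no segment meets the environment; /resewowirzirob/ is unchanged.
Rule 2 (pre-rhotic lowering): /i/ is a high vowel immediately before /r/, so it lowers to [e]. /i/ is a high vowel immediately before /r/, so it lowers to [e]. /resewowirzirob/ → resewowerzerob.
Rule 3 (final devoicing): /b/ is a voiced stop in word-final position, so it devoices to [p]. /resewowerzerob/ → resewowerzerop.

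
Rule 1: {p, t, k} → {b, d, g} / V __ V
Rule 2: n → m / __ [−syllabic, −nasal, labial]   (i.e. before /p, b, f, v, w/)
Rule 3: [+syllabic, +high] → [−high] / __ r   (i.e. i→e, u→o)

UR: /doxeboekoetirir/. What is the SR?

Rule 1 (intervocalic voicing): /k/ is a voiceless stop between vowels /e/ and /o/, so it voices to [g]. /t/ is a voiceless stop between vowels /e/ and /i/, so it voices to [d]. /doxeboekoetirir/ → doxeboegoedirir.
Rule 2 (nasal place assimilation): no segment meets the environment; /doxeboegoedirir/ is unchanged.
Rule 3 (pre-rhotic lowering): /i/ is a high vowel immediately before /r/, so it lowers to [e]. /i/ is a high vowel immediately before /r/, so it lowers to [e]. /doxeboegoedirir/ → doxeboegoederer.

doxeboegoederer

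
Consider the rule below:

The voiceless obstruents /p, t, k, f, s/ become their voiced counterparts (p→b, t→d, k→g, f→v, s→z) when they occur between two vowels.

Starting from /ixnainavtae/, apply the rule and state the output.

No segment of /ixnainavtae/ meets the structural description of the rule, so the form surfaces unchanged.

ixnainavtae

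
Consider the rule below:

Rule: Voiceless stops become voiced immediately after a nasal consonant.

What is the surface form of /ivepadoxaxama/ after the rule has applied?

No segment of /ivepadoxaxama/ meets the structural description of the rule, so the form surfaces unchanged.

ivepadoxaxama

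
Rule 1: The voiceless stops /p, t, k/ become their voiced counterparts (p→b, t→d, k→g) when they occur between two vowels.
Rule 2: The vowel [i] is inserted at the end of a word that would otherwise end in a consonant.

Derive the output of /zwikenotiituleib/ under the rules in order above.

Rule 1 (intervocalic voicing): /k/ is a voiceless stop between vowels /i/ and /e/, so it voices to [g]. /t/ is a voiceless stop between vowels /o/ and /i/, so it voices to [d]. /t/ is a voiceless stop between vowels /i/ and /u/, so it voices to [d]. /zwikenotiituleib/ → zwigenodiiduleib.
Rule 2 (final i-epenthesis): the form ends in the consonant /b/, so [i] is inserted word-finally. /zwigenodiiduleib/ → zwigenodiiduleibi.

zwigenodiiduleibi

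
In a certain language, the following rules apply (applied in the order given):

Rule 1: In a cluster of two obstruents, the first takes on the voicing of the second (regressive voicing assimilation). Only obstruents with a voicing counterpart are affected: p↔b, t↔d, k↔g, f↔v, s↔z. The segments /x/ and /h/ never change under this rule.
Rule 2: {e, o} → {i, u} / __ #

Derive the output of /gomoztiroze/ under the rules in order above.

gomostirozi

Rule 1 (regressive voicing assimilation): /z/ precedes the voiceless obstruent /t/, so it devoices to [s] by assimilation. /gomoztiroze/ → gomostiroze.
Rule 2 (final vowel raising): /e/ is a mid vowel in word-final position, so it raises to [i]. /gomostiroze/ → gomostirozi.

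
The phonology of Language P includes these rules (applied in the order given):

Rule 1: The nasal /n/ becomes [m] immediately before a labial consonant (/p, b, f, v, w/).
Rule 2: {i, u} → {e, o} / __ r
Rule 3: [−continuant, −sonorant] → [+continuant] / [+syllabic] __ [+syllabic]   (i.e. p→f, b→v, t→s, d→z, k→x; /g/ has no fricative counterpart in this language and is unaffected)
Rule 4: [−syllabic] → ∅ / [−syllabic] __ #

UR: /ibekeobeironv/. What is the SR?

ivexeoveerom

Rule 1 (nasal place assimilation): /n/ precedes the labial consonant /v/, so it assimilates in place to [m]. /ibekeobeironv/ → ibekeobeiromv.
Rule 2 (pre-rhotic lowering): /i/ is a high vowel immediately before /r/, so it lowers to [e]. /ibekeobeiromv/ → ibekeobeeromv.
Rule 3 (intervocalic spirantization): /b/ is a stop between vowels /i/ and /e/, so it spirantizes to the fricative [v]. /k/ is a stop between vowels /e/ and /e/, so it spirantizes to the fricative [x]. /b/ is a stop between vowels /o/ and /e/, so it spirantizes to the fricative [v]. /ibekeobeeromv/ → ivexeoveeromv.
Rule 4 (final cluster simplification): /v/ is the second consonant of a word-final cluster /mv/, so it deletes. /ivexeoveeromv/ → ivexeoveerom.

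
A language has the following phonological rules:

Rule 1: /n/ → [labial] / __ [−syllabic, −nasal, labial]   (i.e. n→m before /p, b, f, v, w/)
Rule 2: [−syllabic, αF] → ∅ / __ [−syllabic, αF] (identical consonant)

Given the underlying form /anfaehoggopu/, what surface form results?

Rule 1 (nasal place assimilation): /n/ precedes the labial consonant /f/, so it assimilates in place to [m]. /anfaehoggopu/ → amfaehoggopu.
Rule 2 (degemination): /gg/ is a geminate; the first /g/ deletes. /amfaehoggopu/ → amfaehogopu.

amfaehogopu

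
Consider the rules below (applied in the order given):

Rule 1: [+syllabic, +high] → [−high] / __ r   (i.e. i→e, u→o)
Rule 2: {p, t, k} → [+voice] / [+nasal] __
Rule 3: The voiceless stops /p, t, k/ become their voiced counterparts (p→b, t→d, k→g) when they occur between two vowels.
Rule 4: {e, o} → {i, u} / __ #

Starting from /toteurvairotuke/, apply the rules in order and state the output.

todeorvaerodugi

Rule 1 (pre-rhotic lowering): /u/ is a high vowel immediately before /r/, so it lowers to [o]. /i/ is a high vowel immediately before /r/, so it lowers to [e]. /toteurvairotuke/ → toteorvaerotuke.
Rule 2 (post-nasal voicing): no segment meets the environment; /toteorvaerotuke/ is unchanged.
Rule 3 (intervocalic voicing): /t/ is a voiceless stop between vowels /o/ and /e/, so it voices to [d]. /t/ is a voiceless stop between vowels /o/ and /u/, so it voices to [d]. /k/ is a voiceless stop between vowels /u/ and /e/, so it voices to [g]. /toteorvaerotuke/ → todeorvaeroduge.
Rule 4 (final vowel raising): /e/ is a mid vowel in word-final position, so it raises to [i]. /todeorvaeroduge/ → todeorvaerodugi.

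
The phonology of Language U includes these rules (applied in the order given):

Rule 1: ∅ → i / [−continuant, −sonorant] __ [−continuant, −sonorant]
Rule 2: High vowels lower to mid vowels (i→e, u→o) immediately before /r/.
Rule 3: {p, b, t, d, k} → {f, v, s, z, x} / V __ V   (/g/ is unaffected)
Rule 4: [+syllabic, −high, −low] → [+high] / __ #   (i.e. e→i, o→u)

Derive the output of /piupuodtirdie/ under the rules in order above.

piufuoziserdii

Rule 1 (stop-cluster i-epenthesis): /d/ and /t/ form a stop–stop cluster, so [i] is inserted between them. /piupuodtirdie/ → piupuoditirdie.
Rule 2 (pre-rhotic lowering): /i/ is a high vowel immediately before /r/, so it lowers to [e]. /piupuoditirdie/ → piupuoditerdie.
Rule 3 (intervocalic spirantization): /p/ is a stop between vowels /u/ and /u/, so it spirantizes to the fricative [f]. /d/ is a stop between vowels /o/ and /i/, so it spirantizes to the fricative [z]. /t/ is a stop between vowels /i/ and /e/, so it spirantizes to the fricative [s]. /piupuoditerdie/ → piufuoziserdie.
Rule 4 (final vowel raising): /e/ is a mid vowel in word-final position, so it raises to [i]. /piufuoziserdie/ → piufuoziserdii.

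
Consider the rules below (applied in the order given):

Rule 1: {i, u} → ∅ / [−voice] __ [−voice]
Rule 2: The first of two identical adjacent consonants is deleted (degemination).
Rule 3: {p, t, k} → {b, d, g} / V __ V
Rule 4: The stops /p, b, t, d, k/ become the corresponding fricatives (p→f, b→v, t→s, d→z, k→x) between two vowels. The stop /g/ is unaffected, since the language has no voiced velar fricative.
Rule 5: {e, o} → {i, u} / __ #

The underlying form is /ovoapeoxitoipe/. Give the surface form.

Rule 1 (high vowel syncope): /i/ is a high vowel flanked by voiceless consonants /x/ and /t/, so it deletes. /ovoapeoxitoipe/ → ovoapeoxtoipe.
Rule 2 (degemination): no segment meets the environment; /ovoapeoxtoipe/ is unchanged.
Rule 3 (intervocalic voicing): /p/ is a voiceless stop between vowels /a/ and /e/, so it voices to [b]. /p/ is a voiceless stop between vowels /i/ and /e/, so it voices to [b]. /ovoapeoxtoipe/ → ovoabeoxtoibe.
Rule 4 (intervocalic spirantization): /b/ is a stop between vowels /a/ and /e/, so it spirantizes to the fricative [v]. /b/ is a stop between vowels /i/ and /e/, so it spirantizes to the fricative [v]. /ovoabeoxtoibe/ → ovoaveoxtoive.
Rule 5 (final vowel raising): /e/ is a mid vowel in word-final position, so it raises to [i]. /ovoaveoxtoive/ → ovoaveoxtoivi.

ovoaveoxtoivi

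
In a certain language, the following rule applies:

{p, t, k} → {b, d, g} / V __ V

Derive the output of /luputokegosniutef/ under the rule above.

/p/ is a voiceless stop between vowels /u/ and /u/, so it voices to [b].
/t/ is a voiceless stop between vowels /u/ and /o/, so it voices to [d].
/k/ is a voiceless stop between vowels /o/ and /e/, so it voices to [g].
/t/ is a voiceless stop between vowels /u/ and /e/, so it voices to [d].
Surface form: [lubudogegosniudef].

lubudogegosniudef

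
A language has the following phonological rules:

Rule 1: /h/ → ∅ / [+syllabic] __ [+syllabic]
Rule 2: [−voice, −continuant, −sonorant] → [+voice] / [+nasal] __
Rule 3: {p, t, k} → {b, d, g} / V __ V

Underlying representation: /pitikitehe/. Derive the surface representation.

pidigidee

Rule 1 (intervocalic h-deletion): /h/ occurs between vowels /e/ and /e/, so it deletes. /pitikitehe/ → pitikitee.
Rule 2 (post-nasal voicing): no segment meets the environment; /pitikitee/ is unchanged.
Rule 3 (intervocalic voicing): /t/ is a voiceless stop between vowels /i/ and /i/, so it voices to [d]. /k/ is a voiceless stop between vowels /i/ and /i/, so it voices to [g]. /t/ is a voiceless stop between vowels /i/ and /e/, so it voices to [d]. /pitikitee/ → pidigidee.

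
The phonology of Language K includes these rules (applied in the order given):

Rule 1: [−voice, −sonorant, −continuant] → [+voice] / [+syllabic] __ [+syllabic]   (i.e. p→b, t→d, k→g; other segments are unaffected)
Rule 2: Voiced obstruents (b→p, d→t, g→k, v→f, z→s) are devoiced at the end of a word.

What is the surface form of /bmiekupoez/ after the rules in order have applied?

Rule 1 (intervocalic voicing): /k/ is a voiceless stop between vowels /e/ and /u/, so it voices to [g]. /p/ is a voiceless stop between vowels /u/ and /o/, so it voices to [b]. /bmiekupoez/ → bmieguboez.
Rule 2 (final devoicing): /z/ is a voiced obstruent in word-final position, so it devoices to [s]. /bmieguboez/ → bmieguboes.

bmieguboes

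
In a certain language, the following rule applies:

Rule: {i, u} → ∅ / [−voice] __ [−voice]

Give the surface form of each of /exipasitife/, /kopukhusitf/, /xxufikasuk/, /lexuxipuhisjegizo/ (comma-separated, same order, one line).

/exipasitife/: /i/ is a high vowel flanked by voiceless consonants /x/ and /p/, so it deletes. /i/ is a high vowel flanked by voiceless consonants /s/ and /t/, so it deletes. /i/ is a high vowel flanked by voiceless consonants /t/ and /f/, so it deletes. → [expastfe].
/kopukhusitf/: /u/ is a high vowel flanked by voiceless consonants /p/ and /k/, so it deletes. /u/ is a high vowel flanked by voiceless consonants /h/ and /s/, so it deletes. /i/ is a high vowel flanked by voiceless consonants /s/ and /t/, so it deletes. → [kopkhstf].
/xxufikasuk/: /u/ is a high vowel flanked by voiceless consonants /x/ and /f/, so it deletes. /i/ is a high vowel flanked by voiceless consonants /f/ and /k/, so it deletes. /u/ is a high vowel flanked by voiceless consonants /s/ and /k/, so it deletes. → [xxfkask].
/lexuxipuhisjegizo/: /u/ is a high vowel flanked by voiceless consonants /x/ and /x/, so it deletes. /i/ is a high vowel flanked by voiceless consonants /x/ and /p/, so it deletes. /u/ is a high vowel flanked by voiceless consonants /p/ and /h/, so it deletes. /i/ is a high vowel flanked by voiceless consonants /h/ and /s/, so it deletes. → [lexxphsjegizo].

expastfe, kopkhstf, xxfkask, lexxphsjegizo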